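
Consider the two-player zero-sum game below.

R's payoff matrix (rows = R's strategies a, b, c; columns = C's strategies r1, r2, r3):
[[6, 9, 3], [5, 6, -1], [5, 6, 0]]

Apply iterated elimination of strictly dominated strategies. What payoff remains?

Row c is strictly dominated by row a (6>5, 9>6, 3>0); eliminate c.
Row b is strictly dominated by row a (6>5, 9>6, 3>-1); eliminate b.
Column r1 is strictly dominated by r3 for C (3<6); eliminate r1.
Column r2 is strictly dominated by r3 for C (3<9); eliminate r2.
Only (a, r3) remains, with payoff 3.

3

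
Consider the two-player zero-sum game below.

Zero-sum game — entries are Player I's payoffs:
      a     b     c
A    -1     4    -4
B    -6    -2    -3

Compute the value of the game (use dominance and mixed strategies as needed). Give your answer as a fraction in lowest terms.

Column b is strictly dominated by a for Player II (it gives Player I more in every row).
The remaining 2×2 game on (A, B) × (a, c) has no saddle point. Let Player I play A with probability p; indifference gives −p − 6(1−p) = −4p − 3(1−p), so p = 1/2.
Similarly Player II's optimal q on a is 1/6, and the value is -1·(1/6) + (-4)·(5/6) = -7/2.

-7/2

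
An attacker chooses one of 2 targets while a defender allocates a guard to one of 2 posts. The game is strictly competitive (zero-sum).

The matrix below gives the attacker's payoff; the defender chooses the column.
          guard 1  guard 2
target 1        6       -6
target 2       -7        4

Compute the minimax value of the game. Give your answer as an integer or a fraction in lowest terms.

-18/23

Row minima are -6 and -7, so the attacker's maximin is -6; column maxima are 6 and 4, so the defender's minimax is 4. These differ, so the equilibrium is in mixed strategies.
Let the attacker play target 1 with probability p. The defender is indifferent when 6p − 7(1−p) = −6p + 4(1−p), giving p = 11/23.
Let the defender play guard 1 with probability q. The attacker is indifferent when 6q − 6(1−q) = −7q + 4(1−q), giving q = 10/23.
The value is 6·(10/23) + (-6)·(13/23) = -18/23.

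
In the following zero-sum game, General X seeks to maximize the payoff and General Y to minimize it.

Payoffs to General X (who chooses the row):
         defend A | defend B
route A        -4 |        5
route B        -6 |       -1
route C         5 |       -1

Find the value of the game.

7/5

Row route B is strictly dominated by row route A, so General X never plays it.
The remaining 2×2 game on (route A, route C) × (defend A, defend B) has no saddle point. Let General X play route A with probability p; indifference gives −4p + 5(1−p) = 5p − (1−p), so p = 2/5.
Similarly General Y's optimal q on defend A is 2/5, and the value is -4·(2/5) + (5)·(3/5) = 7/5.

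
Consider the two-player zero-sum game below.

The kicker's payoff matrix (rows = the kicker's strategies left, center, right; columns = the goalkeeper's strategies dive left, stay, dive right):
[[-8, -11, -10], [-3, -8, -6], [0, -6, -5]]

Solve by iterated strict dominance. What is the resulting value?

Column dive right is strictly dominated by stay for the goalkeeper (-11<-10, -8<-6, -6<-5); eliminate dive right.
Row center is strictly dominated by row right (0>-3, -6>-8); eliminate center.
Column dive left is strictly dominated by stay for the goalkeeper (-11<-8, -6<0); eliminate dive left.
Row left is strictly dominated by row right (-6>-11); eliminate left.
Only (right, stay) remains, with payoff -6.

-6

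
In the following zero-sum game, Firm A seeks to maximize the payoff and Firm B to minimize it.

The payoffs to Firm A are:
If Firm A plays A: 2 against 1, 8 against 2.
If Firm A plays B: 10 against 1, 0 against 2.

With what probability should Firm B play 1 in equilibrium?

Row minima are 2 and 0, so Firm A's maximin is 2; column maxima are 10 and 8, so Firm B's minimax is 8. These differ, so the equilibrium is in mixed strategies.
Let Firm B play 1 with probability q. Firm A is indifferent when 2q + 8(1−q) = 10q, giving q = 1/2.

1/2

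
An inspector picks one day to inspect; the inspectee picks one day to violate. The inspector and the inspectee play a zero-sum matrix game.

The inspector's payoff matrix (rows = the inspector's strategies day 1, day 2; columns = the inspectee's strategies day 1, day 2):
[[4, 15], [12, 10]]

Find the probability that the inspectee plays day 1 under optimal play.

5/13

Row minima are 4 and 10, so the inspector's maximin is 10; column maxima are 12 and 15, so the inspectee's minimax is 12. These differ, so the equilibrium is in mixed strategies.
Let the inspectee play day 1 with probability q. The inspector is indifferent when 4q + 15(1−q) = 12q + 10(1−q), giving q = 5/13.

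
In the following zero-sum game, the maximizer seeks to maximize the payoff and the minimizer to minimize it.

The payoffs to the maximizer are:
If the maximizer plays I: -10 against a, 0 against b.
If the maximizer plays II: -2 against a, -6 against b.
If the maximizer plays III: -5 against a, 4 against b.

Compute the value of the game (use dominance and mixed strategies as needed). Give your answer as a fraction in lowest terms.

-38/13

Row I is strictly dominated by row III, so the maximizer never plays it.
The remaining 2×2 game on (II, III) × (a, b) has no saddle point. Let the maximizer play II with probability p; indifference gives −2p − 5(1−p) = −6p + 4(1−p), so p = 9/13.
Similarly the minimizer's optimal q on a is 10/13, and the value is -2·(10/13) + (-6)·(3/13) = -38/13.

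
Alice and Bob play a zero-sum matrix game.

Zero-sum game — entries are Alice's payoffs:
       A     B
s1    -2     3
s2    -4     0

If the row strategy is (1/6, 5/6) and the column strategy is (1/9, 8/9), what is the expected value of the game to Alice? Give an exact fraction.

Against (1/9, 8/9), each row's expected payoff is s1: 22/9; s2: -4/9.
Taking the (1/6, 5/6)-weighted average: (1/6)·(22/9) + (5/6)·(-4/9) = 1/27.

1/27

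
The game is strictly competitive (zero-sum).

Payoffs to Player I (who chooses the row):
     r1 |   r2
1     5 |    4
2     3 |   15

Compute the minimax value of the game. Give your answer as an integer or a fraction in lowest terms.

63/13

Row minima are 4 and 3, so Player I's maximin is 4; column maxima are 5 and 15, so Player II's minimax is 5. These differ, so the equilibrium is in mixed strategies.
Let Player I play 1 with probability p. Player II is indifferent when 5p + 3(1−p) = 4p + 15(1−p), giving p = 12/13.
Let Player II play r1 with probability q. Player I is indifferent when 5q + 4(1−q) = 3q + 15(1−q), giving q = 11/13.
The value is 5·(11/13) + (4)·(2/13) = 63/13.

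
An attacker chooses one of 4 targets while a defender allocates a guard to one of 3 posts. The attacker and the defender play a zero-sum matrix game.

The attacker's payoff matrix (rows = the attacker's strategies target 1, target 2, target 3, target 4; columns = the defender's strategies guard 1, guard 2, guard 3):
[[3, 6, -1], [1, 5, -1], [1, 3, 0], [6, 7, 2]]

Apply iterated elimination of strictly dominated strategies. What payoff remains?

Column guard 1 is strictly dominated by guard 3 for the defender (-1<3, -1<1, 0<1, 2<6); eliminate guard 1.
Row target 2 is strictly dominated by row target 4 (7>5, 2>-1); eliminate target 2.
Column guard 2 is strictly dominated by guard 3 for the defender (-1<6, 0<3, 2<7); eliminate guard 2.
Row target 1 is strictly dominated by row target 3 (0>-1); eliminate target 1.
Row target 3 is strictly dominated by row target 4 (2>0); eliminate target 3.
Only (target 4, guard 3) remains, with payoff 2.

2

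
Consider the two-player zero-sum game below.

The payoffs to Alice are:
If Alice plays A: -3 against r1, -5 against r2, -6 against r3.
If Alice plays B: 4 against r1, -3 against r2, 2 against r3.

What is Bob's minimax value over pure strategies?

-3

The worst case (largest entry) in each column is r1: 4, r2: -3, r3: 2.
The best (smallest) of these is -3.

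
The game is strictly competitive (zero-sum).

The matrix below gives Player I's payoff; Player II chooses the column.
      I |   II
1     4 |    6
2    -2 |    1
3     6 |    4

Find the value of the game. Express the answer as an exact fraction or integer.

5

Row 2 is strictly dominated by row 1, so Player I never plays it.
The remaining 2×2 game on (1, 3) × (I, II) has no saddle point. Let Player I play 1 with probability p; indifference gives 4p + 6(1−p) = 6p + 4(1−p), so p = 1/2.
Similarly Player II's optimal q on I is 1/2, and the value is 4·(1/2) + (6)·(1/2) = 5.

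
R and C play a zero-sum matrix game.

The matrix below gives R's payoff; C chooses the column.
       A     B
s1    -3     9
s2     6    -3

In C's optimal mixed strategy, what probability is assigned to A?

4/7

Row minima are -3 and -3, so R's maximin is -3; column maxima are 6 and 9, so C's minimax is 6. These differ, so the equilibrium is in mixed strategies.
Let C play A with probability q. R is indifferent when −3q + 9(1−q) = 6q − 3(1−q), giving q = 4/7.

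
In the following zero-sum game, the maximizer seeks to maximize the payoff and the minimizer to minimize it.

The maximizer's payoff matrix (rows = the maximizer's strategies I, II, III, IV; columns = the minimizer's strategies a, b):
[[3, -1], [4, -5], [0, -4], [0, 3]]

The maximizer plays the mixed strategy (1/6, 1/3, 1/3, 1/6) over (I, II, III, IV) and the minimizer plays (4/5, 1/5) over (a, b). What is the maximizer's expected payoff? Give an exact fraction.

14/15

Against (4/5, 1/5), each row's expected payoff is I: 11/5; II: 11/5; III: -4/5; IV: 3/5.
Taking the (1/6, 1/3, 1/3, 1/6)-weighted average: (1/6)·(11/5) + (1/3)·(11/5) + (1/3)·(-4/5) + (1/6)·(3/5) = 14/15.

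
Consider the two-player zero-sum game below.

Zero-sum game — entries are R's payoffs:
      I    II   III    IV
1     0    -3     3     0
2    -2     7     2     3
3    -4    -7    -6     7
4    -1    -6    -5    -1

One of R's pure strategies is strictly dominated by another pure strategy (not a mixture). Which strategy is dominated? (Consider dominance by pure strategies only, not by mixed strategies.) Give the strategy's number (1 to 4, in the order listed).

Compare 4 with 1: 0 > -1, -3 > -6, 3 > -5, 0 > -1.
So 1 strictly dominates 4 for R; 4 is strictly dominated.

4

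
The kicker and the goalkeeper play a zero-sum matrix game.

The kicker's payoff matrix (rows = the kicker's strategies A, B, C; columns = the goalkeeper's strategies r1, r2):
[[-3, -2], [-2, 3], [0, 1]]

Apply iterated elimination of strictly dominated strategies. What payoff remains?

0

Row A is strictly dominated by row B (-2>-3, 3>-2); eliminate A.
Column r2 is strictly dominated by r1 for the goalkeeper (-2<3, 0<1); eliminate r2.
Row B is strictly dominated by row C (0>-2); eliminate B.
Only (C, r1) remains, with payoff 0.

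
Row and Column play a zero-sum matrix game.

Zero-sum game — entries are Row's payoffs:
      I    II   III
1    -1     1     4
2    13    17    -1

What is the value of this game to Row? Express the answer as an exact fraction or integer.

51/19

Column II is strictly dominated by I for Column (it gives Row more in every row).
The remaining 2×2 game on (1, 2) × (I, III) has no saddle point. Let Row play 1 with probability p; indifference gives −p + 13(1−p) = 4p − (1−p), so p = 14/19.
Similarly Column's optimal q on I is 5/19, and the value is -1·(5/19) + (4)·(14/19) = 51/19.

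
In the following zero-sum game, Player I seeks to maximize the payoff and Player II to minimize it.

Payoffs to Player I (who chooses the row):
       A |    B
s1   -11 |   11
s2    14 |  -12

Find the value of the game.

Row minima are -11 and -12, so Player I's maximin is -11; column maxima are 14 and 11, so Player II's minimax is 11. These differ, so the equilibrium is in mixed strategies.
Let Player I play s1 with probability p. Player II is indifferent when −11p + 14(1−p) = 11p − 12(1−p), giving p = 13/24.
Let Player II play A with probability q. Player I is indifferent when −11q + 11(1−q) = 14q − 12(1−q), giving q = 23/48.
The value is -11·(23/48) + (11)·(25/48) = 11/24.

11/24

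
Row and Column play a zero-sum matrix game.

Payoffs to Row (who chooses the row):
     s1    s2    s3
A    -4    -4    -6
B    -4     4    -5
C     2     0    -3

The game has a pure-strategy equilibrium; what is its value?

Row minima: -6, -5, -3 → Row's maximin is -3.
Column maxima: 2, 4, -3 → Column's minimax is -3.
They coincide at (C, s3), so the value is -3.

-3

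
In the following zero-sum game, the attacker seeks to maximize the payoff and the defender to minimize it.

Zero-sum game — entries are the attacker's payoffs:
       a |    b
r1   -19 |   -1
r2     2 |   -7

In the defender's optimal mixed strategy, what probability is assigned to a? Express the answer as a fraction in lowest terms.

Row minima are -19 and -7, so the attacker's maximin is -7; column maxima are 2 and -1, so the defender's minimax is -1. These differ, so the equilibrium is in mixed strategies.
Let the defender play a with probability q. The attacker is indifferent when −19q − (1−q) = 2q − 7(1−q), giving q = 2/9.

2/9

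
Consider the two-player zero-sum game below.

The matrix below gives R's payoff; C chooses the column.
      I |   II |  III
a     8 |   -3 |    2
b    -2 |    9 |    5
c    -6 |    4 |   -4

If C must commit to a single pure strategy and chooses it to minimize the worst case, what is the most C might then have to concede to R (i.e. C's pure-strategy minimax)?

The worst case (largest entry) in each column is I: 8, II: 9, III: 5.
The best (smallest) of these is 5.

5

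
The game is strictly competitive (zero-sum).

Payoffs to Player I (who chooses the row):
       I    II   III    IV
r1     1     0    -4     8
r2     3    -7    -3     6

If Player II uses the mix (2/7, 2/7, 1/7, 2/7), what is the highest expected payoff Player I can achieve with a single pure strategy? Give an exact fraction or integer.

2

r1: (1)·(2/7) + (0)·(2/7) + (-4)·(1/7) + (8)·(2/7) = 2.
r2: (3)·(2/7) + (-7)·(2/7) + (-3)·(1/7) + (6)·(2/7) = 1/7.
The best pure response is r1 with expected payoff 2.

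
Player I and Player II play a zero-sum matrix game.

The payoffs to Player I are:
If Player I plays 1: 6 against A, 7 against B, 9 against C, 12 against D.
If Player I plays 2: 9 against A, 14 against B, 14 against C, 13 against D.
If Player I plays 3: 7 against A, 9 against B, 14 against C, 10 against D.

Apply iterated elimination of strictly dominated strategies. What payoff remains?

Row 1 is strictly dominated by row 2 (9>6, 14>7, 14>9, 13>12); eliminate 1.
Column B is strictly dominated by A for Player II (9<14, 7<9); eliminate B.
Column C is strictly dominated by A for Player II (9<14, 7<14); eliminate C.
Column D is strictly dominated by A for Player II (9<13, 7<10); eliminate D.
Row 3 is strictly dominated by row 2 (9>7); eliminate 3.
Only (2, A) remains, with payoff 9.

9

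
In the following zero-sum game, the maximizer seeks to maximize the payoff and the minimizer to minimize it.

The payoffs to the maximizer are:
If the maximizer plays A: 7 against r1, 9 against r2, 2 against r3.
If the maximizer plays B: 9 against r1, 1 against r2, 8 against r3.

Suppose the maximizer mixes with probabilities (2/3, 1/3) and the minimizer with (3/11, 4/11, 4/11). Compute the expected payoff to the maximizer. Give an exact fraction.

193/33

Against (3/11, 4/11, 4/11), each row's expected payoff is A: 65/11; B: 63/11.
Taking the (2/3, 1/3)-weighted average: (2/3)·(65/11) + (1/3)·(63/11) = 193/33.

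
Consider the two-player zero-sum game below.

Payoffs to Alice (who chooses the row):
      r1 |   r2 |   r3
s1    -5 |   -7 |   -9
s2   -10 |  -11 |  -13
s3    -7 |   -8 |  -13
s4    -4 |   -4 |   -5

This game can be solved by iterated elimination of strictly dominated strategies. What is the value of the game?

Column r1 is strictly dominated by r3 for Bob (-9<-5, -13<-10, -13<-7, -5<-4); eliminate r1.
Row s3 is strictly dominated by row s1 (-7>-8, -9>-13); eliminate s3.
Row s1 is strictly dominated by row s4 (-4>-7, -5>-9); eliminate s1.
Row s2 is strictly dominated by row s4 (-4>-11, -5>-13); eliminate s2.
Column r2 is strictly dominated by r3 for Bob (-5<-4); eliminate r2.
Only (s4, r3) remains, with payoff -5.

-5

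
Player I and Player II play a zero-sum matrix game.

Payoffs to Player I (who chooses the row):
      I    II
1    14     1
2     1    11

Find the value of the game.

153/23

Row minima are 1 and 1, so Player I's maximin is 1; column maxima are 14 and 11, so Player II's minimax is 11. These differ, so the equilibrium is in mixed strategies.
Let Player I play 1 with probability p. Player II is indifferent when 14p + (1−p) = p + 11(1−p), giving p = 10/23.
Let Player II play I with probability q. Player I is indifferent when 14q + (1−q) = q + 11(1−q), giving q = 10/23.
The value is 14·(10/23) + (1)·(13/23) = 153/23.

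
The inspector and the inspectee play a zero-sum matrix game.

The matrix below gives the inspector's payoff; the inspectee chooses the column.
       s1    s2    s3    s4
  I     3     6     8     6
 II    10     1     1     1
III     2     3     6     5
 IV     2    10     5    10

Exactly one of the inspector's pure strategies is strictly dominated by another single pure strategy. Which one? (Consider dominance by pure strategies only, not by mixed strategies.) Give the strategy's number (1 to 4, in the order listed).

Compare III with I: 3 > 2, 6 > 3, 8 > 6, 6 > 5.
So I strictly dominates III for the inspector; III is strictly dominated.

3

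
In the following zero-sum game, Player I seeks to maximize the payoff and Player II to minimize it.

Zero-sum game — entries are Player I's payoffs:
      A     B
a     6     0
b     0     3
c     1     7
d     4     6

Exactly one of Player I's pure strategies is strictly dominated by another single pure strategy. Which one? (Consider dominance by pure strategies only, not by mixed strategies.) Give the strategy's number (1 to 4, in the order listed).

Compare b with c: 1 > 0, 7 > 3.
So c strictly dominates b for Player I; b is strictly dominated.

2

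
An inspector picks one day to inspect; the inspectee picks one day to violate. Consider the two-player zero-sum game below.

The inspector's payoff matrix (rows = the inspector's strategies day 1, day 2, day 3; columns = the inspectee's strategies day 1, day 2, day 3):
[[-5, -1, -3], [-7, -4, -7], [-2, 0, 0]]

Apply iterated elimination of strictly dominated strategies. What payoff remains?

Column day 2 is strictly dominated by day 1 for the inspectee (-5<-1, -7<-4, -2<0); eliminate day 2.
Row day 2 is strictly dominated by row day 1 (-5>-7, -3>-7); eliminate day 2.
Row day 1 is strictly dominated by row day 3 (-2>-5, 0>-3); eliminate day 1.
Column day 3 is strictly dominated by day 1 for the inspectee (-2<0); eliminate day 3.
Only (day 3, day 1) remains, with payoff -2.

-2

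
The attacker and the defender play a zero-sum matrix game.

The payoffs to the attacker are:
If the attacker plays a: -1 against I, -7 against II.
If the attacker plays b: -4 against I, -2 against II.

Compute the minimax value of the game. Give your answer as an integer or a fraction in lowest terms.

Row minima are -7 and -4, so the attacker's maximin is -4; column maxima are -1 and -2, so the defender's minimax is -2. These differ, so the equilibrium is in mixed strategies.
Let the attacker play a with probability p. The defender is indifferent when −p − 4(1−p) = −7p − 2(1−p), giving p = 1/4.
Let the defender play I with probability q. The attacker is indifferent when −q − 7(1−q) = −4q − 2(1−q), giving q = 5/8.
The value is -1·(5/8) + (-7)·(3/8) = -13/4.

-13/4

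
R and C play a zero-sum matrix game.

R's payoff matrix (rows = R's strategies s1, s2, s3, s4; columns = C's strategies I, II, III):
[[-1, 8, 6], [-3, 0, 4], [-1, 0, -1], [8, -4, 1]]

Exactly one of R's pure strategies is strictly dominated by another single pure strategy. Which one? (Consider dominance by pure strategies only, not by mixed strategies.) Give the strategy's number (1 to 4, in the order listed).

2

Compare s2 with s1: -1 > -3, 8 > 0, 6 > 4.
So s1 strictly dominates s2 for R; s2 is strictly dominated.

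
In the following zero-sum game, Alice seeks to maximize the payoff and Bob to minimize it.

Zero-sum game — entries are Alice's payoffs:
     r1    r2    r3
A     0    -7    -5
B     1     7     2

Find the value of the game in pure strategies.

1

Row minima: -7, 1 → Alice's maximin is 1.
Column maxima: 1, 7, 2 → Bob's minimax is 1.
They coincide at (B, r1), so the value is 1.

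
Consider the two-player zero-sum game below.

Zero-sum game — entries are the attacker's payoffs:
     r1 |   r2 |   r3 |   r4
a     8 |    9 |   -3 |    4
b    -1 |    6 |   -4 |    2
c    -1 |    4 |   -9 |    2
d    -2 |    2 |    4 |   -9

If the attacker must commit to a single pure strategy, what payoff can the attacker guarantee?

-3

The worst-case payoff for each row is a: -3, b: -4, c: -9, d: -9.
The best of these is -3.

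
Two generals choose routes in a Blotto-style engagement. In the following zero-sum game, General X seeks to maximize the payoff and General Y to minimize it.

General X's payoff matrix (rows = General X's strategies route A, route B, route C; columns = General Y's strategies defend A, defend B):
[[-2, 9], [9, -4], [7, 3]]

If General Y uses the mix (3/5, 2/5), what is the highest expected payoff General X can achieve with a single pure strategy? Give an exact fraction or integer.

route A: (-2)·(3/5) + (9)·(2/5) = 12/5.
route B: (9)·(3/5) + (-4)·(2/5) = 19/5.
route C: (7)·(3/5) + (3)·(2/5) = 27/5.
The best pure response is route C with expected payoff 27/5.

27/5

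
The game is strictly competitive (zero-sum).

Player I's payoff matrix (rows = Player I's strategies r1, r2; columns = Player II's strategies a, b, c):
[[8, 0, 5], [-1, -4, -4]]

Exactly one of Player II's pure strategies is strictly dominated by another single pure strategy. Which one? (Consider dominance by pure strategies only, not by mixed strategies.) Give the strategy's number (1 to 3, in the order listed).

Player II prefers columns that give Player I less. Compare a with b: 0 < 8, -4 < -1.
So b strictly dominates a for Player II; a is strictly dominated.

1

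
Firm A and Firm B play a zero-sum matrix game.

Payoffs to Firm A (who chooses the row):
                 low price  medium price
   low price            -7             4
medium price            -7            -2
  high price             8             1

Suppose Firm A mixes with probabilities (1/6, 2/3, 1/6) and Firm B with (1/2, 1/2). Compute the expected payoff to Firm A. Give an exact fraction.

-5/2

Against (1/2, 1/2), each row's expected payoff is low price: -3/2; medium price: -9/2; high price: 9/2.
Taking the (1/6, 2/3, 1/6)-weighted average: (1/6)·(-3/2) + (2/3)·(-9/2) + (1/6)·(9/2) = -5/2.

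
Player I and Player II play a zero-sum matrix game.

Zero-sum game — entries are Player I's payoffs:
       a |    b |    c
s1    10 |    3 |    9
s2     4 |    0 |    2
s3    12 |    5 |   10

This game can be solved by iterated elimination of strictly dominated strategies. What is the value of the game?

Column a is strictly dominated by b for Player II (3<10, 0<4, 5<12); eliminate a.
Column c is strictly dominated by b for Player II (3<9, 0<2, 5<10); eliminate c.
Row s1 is strictly dominated by row s3 (5>3); eliminate s1.
Row s2 is strictly dominated by row s3 (5>0); eliminate s2.
Only (s3, b) remains, with payoff 5.

5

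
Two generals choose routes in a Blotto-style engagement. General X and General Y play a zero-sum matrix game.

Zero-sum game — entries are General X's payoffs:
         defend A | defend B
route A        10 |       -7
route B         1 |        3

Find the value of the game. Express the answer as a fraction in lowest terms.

37/19

Row minima are -7 and 1, so General X's maximin is 1; column maxima are 10 and 3, so General Y's minimax is 3. These differ, so the equilibrium is in mixed strategies.
Let General X play route A with probability p. General Y is indifferent when 10p + (1−p) = −7p + 3(1−p), giving p = 2/19.
Let General Y play defend A with probability q. General X is indifferent when 10q − 7(1−q) = q + 3(1−q), giving q = 10/19.
The value is 10·(10/19) + (-7)·(9/19) = 37/19.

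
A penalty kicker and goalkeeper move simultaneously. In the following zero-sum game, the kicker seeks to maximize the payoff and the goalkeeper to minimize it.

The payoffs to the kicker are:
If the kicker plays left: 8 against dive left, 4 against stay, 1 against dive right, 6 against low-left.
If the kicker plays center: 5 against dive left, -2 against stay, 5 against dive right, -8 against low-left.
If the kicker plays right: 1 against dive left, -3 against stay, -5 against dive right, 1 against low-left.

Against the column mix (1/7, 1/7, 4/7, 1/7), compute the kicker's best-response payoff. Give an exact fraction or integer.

left: (8)·(1/7) + (4)·(1/7) + (1)·(4/7) + (6)·(1/7) = 22/7.
center: (5)·(1/7) + (-2)·(1/7) + (5)·(4/7) + (-8)·(1/7) = 15/7.
right: (1)·(1/7) + (-3)·(1/7) + (-5)·(4/7) + (1)·(1/7) = -3.
The best pure response is left with expected payoff 22/7.

22/7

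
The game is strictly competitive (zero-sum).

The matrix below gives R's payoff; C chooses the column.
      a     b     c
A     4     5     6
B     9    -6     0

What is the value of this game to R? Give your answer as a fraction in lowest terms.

Column c is strictly dominated by b for C (it gives R more in every row).
The remaining 2×2 game on (A, B) × (a, b) has no saddle point. Let R play A with probability p; indifference gives 4p + 9(1−p) = 5p − 6(1−p), so p = 15/16.
Similarly C's optimal q on a is 11/16, and the value is 4·(11/16) + (5)·(5/16) = 69/16.

69/16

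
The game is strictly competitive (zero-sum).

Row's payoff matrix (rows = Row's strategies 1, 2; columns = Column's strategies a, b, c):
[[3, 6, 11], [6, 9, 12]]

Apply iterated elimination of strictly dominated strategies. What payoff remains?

6

Column c is strictly dominated by a for Column (3<11, 6<12); eliminate c.
Column b is strictly dominated by a for Column (3<6, 6<9); eliminate b.
Row 1 is strictly dominated by row 2 (6>3); eliminate 1.
Only (2, a) remains, with payoff 6.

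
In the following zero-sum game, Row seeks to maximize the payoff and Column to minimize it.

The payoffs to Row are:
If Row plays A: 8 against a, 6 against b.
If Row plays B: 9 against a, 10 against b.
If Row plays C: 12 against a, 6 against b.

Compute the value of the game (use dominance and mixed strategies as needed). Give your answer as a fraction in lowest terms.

Row A is strictly dominated by row B, so Row never plays it.
The remaining 2×2 game on (B, C) × (a, b) has no saddle point. Let Row play B with probability p; indifference gives 9p + 12(1−p) = 10p + 6(1−p), so p = 6/7.
Similarly Column's optimal q on a is 4/7, and the value is 9·(4/7) + (10)·(3/7) = 66/7.

66/7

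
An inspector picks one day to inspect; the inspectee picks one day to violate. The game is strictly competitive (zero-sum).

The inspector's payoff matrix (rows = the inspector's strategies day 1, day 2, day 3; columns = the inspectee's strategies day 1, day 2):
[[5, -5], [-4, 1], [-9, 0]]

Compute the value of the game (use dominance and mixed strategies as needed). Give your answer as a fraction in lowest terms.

Row day 3 is strictly dominated by row day 2, so the inspector never plays it.
The remaining 2×2 game on (day 1, day 2) × (day 1, day 2) has no saddle point. Let the inspector play day 1 with probability p; indifference gives 5p − 4(1−p) = −5p + (1−p), so p = 1/3.
Similarly the inspectee's optimal q on day 1 is 2/5, and the value is 5·(2/5) + (-5)·(3/5) = -1.

-1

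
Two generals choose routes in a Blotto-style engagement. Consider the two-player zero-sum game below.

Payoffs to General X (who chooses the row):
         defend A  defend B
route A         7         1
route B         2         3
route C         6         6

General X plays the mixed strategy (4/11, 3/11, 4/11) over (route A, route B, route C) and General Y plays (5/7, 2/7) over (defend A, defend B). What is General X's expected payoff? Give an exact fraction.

Against (5/7, 2/7), each row's expected payoff is route A: 37/7; route B: 16/7; route C: 6.
Taking the (4/11, 3/11, 4/11)-weighted average: (4/11)·(37/7) + (3/11)·(16/7) + (4/11)·(6) = 52/11.

52/11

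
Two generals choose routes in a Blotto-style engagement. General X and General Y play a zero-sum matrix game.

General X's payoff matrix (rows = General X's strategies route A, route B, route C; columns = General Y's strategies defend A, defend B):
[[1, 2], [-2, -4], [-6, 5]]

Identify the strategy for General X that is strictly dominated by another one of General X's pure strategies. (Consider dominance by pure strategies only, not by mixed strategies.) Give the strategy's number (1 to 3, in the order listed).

Compare route B with route A: 1 > -2, 2 > -4.
So route A strictly dominates route B for General X; route B is strictly dominated.

2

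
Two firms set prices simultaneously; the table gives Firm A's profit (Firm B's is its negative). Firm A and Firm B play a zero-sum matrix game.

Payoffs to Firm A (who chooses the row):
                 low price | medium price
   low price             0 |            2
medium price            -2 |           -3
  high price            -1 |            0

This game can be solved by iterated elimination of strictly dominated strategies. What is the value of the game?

0

Row medium price is strictly dominated by row low price (0>-2, 2>-3); eliminate medium price.
Row high price is strictly dominated by row low price (0>-1, 2>0); eliminate high price.
Column medium price is strictly dominated by low price for Firm B (0<2); eliminate medium price.
Only (low price, low price) remains, with payoff 0.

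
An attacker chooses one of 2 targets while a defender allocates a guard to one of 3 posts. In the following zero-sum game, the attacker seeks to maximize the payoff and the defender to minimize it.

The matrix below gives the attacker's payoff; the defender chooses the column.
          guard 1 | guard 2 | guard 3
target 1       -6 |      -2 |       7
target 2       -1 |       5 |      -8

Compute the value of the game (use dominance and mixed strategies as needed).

Column guard 2 is strictly dominated by guard 1 for the defender (it gives the attacker more in every row).
The remaining 2×2 game on (target 1, target 2) × (guard 1, guard 3) has no saddle point. Let the attacker play target 1 with probability p; indifference gives −6p − (1−p) = 7p − 8(1−p), so p = 7/20.
Similarly the defender's optimal q on guard 1 is 3/4, and the value is -6·(3/4) + (7)·(1/4) = -11/4.

-11/4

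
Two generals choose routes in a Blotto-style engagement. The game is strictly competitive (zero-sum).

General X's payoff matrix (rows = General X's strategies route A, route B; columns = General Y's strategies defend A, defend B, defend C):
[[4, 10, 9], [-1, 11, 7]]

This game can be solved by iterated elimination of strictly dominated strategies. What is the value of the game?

4

Column defend C is strictly dominated by defend A for General Y (4<9, -1<7); eliminate defend C.
Column defend B is strictly dominated by defend A for General Y (4<10, -1<11); eliminate defend B.
Row route B is strictly dominated by row route A (4>-1); eliminate route B.
Only (route A, defend A) remains, with payoff 4.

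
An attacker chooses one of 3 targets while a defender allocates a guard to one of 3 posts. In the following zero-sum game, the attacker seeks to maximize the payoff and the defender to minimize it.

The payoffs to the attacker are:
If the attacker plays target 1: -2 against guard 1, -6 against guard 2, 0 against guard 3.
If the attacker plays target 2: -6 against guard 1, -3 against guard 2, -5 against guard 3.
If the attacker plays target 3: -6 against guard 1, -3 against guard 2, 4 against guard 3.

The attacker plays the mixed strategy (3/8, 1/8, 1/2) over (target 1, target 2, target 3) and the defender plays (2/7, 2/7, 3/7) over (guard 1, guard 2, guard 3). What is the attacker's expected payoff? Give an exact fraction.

Against (2/7, 2/7, 3/7), each row's expected payoff is target 1: -16/7; target 2: -33/7; target 3: -6/7.
Taking the (3/8, 1/8, 1/2)-weighted average: (3/8)·(-16/7) + (1/8)·(-33/7) + (1/2)·(-6/7) = -15/8.

-15/8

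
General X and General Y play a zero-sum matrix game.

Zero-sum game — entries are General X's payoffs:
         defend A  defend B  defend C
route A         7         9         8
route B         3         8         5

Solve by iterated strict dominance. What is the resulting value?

Row route B is strictly dominated by row route A (7>3, 9>8, 8>5); eliminate route B.
Column defend B is strictly dominated by defend A for General Y (7<9); eliminate defend B.
Column defend C is strictly dominated by defend A for General Y (7<8); eliminate defend C.
Only (route A, defend A) remains, with payoff 7.

7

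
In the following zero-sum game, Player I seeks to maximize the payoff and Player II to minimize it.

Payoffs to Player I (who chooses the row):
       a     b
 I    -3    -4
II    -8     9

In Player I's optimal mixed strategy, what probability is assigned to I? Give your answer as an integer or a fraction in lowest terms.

Row minima are -4 and -8, so Player I's maximin is -4; column maxima are -3 and 9, so Player II's minimax is -3. These differ, so the equilibrium is in mixed strategies.
Let Player I play I with probability p. Player II is indifferent when −3p − 8(1−p) = −4p + 9(1−p), giving p = 17/18.

17/18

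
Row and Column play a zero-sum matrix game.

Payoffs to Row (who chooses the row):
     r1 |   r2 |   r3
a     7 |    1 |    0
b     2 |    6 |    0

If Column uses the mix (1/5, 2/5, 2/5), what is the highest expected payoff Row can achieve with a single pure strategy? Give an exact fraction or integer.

14/5

a: (7)·(1/5) + (1)·(2/5) + (0)·(2/5) = 9/5.
b: (2)·(1/5) + (6)·(2/5) + (0)·(2/5) = 14/5.
The best pure response is b with expected payoff 14/5.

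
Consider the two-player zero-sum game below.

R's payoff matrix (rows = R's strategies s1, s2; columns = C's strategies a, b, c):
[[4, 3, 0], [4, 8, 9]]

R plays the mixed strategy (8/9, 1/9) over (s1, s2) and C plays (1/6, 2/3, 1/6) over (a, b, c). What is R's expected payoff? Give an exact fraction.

173/54

Against (1/6, 2/3, 1/6), each row's expected payoff is s1: 8/3; s2: 15/2.
Taking the (8/9, 1/9)-weighted average: (8/9)·(8/3) + (1/9)·(15/2) = 173/54.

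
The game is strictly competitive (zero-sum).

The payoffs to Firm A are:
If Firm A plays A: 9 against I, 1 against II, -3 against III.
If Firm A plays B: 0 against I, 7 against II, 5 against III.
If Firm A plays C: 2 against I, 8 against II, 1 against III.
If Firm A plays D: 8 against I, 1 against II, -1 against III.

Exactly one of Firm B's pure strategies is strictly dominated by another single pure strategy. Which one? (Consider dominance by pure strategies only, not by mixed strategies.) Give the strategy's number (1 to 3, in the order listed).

2

Firm B prefers columns that give Firm A less. Compare II with III: -3 < 1, 5 < 7, 1 < 8, -1 < 1.
So III strictly dominates II for Firm B; II is strictly dominated.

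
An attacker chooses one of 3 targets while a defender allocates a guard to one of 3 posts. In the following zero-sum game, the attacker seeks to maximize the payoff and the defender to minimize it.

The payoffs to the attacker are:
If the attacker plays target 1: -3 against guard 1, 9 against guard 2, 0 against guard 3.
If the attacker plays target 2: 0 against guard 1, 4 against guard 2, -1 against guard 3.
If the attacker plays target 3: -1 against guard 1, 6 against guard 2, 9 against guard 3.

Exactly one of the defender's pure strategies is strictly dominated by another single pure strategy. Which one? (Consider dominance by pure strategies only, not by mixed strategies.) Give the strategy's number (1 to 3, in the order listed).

2

The defender prefers columns that give the attacker less. Compare guard 2 with guard 1: -3 < 9, 0 < 4, -1 < 6.
So guard 1 strictly dominates guard 2 for the defender; guard 2 is strictly dominated.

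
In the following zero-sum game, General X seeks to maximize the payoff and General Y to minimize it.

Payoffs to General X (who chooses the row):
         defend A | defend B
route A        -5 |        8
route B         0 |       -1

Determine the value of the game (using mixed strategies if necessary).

Row minima are -5 and -1, so General X's maximin is -1; column maxima are 0 and 8, so General Y's minimax is 0. These differ, so the equilibrium is in mixed strategies.
Let General X play route A with probability p. General Y is indifferent when −5p = 8p − (1−p), giving p = 1/14.
Let General Y play defend A with probability q. General X is indifferent when −5q + 8(1−q) = −(1−q), giving q = 9/14.
The value is -5·(9/14) + (8)·(5/14) = -5/14.

-5/14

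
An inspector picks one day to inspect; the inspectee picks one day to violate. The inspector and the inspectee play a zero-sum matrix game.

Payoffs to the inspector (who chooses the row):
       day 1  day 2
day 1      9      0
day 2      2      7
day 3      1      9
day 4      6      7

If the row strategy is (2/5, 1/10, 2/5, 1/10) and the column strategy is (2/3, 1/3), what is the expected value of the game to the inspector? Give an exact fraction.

73/15

Against (2/3, 1/3), each row's expected payoff is day 1: 6; day 2: 11/3; day 3: 11/3; day 4: 19/3.
Taking the (2/5, 1/10, 2/5, 1/10)-weighted average: (2/5)·(6) + (1/10)·(11/3) + (2/5)·(11/3) + (1/10)·(19/3) = 73/15.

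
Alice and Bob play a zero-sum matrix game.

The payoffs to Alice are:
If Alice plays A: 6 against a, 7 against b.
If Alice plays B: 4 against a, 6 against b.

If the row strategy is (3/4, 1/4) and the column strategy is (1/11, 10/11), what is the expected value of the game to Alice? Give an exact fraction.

73/11

Against (1/11, 10/11), each row's expected payoff is A: 76/11; B: 64/11.
Taking the (3/4, 1/4)-weighted average: (3/4)·(76/11) + (1/4)·(64/11) = 73/11.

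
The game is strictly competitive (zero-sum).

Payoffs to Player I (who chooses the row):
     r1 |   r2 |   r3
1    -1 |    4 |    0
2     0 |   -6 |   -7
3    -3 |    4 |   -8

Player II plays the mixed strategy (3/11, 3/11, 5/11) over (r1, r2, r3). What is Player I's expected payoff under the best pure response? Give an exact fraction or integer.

1: (-1)·(3/11) + (4)·(3/11) + (0)·(5/11) = 9/11.
2: (0)·(3/11) + (-6)·(3/11) + (-7)·(5/11) = -53/11.
3: (-3)·(3/11) + (4)·(3/11) + (-8)·(5/11) = -37/11.
The best pure response is 1 with expected payoff 9/11.

9/11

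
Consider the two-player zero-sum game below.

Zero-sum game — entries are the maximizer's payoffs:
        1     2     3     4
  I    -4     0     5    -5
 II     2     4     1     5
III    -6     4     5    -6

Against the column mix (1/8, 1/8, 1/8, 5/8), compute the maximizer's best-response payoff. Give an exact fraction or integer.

4

I: (-4)·(1/8) + (0)·(1/8) + (5)·(1/8) + (-5)·(5/8) = -3.
II: (2)·(1/8) + (4)·(1/8) + (1)·(1/8) + (5)·(5/8) = 4.
III: (-6)·(1/8) + (4)·(1/8) + (5)·(1/8) + (-6)·(5/8) = -27/8.
The best pure response is II with expected payoff 4.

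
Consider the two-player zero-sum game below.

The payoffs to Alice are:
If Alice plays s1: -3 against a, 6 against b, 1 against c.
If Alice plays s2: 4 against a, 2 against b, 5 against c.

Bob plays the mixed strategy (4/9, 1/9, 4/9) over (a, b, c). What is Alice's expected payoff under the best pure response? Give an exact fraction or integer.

s1: (-3)·(4/9) + (6)·(1/9) + (1)·(4/9) = -2/9.
s2: (4)·(4/9) + (2)·(1/9) + (5)·(4/9) = 38/9.
The best pure response is s2 with expected payoff 38/9.

38/9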